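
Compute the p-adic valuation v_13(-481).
v_13(-481) = 1

v_13(n) is the largest exponent k such that 13^k divides n. Factor out: -481 = -13^1 · 37. (Sign doesn't affect v_p.) So v_13(-481) = 1.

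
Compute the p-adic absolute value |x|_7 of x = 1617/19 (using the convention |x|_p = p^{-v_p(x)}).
|1617/19|_7 = 1/49

Step 1 — compute v_7(x) by factoring powers of 7 out of the numerator and denominator: v_7(1617/19) = 2. Step 2 — apply |x|_p = p^{-v_p(x)} = 7^{-2} = 1/49.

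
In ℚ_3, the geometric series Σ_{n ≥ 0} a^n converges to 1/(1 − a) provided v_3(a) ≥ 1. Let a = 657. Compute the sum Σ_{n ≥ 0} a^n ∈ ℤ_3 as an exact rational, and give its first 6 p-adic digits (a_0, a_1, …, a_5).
Σ a^n = 1/(1 − a) = -1/656;  first 6 digits = (1, 0, 1, 0, 0, 0)

v_3(a) = 2 ≥ 1, so the series converges in ℤ_3 to 1/(1 − a) = 1/(1 − 657) = -1/656. Expand this rational in ℤ_3: compute digits iteratively via d_i = x_i mod 3, x_{i+1} = (x_i − d_i)/3. The first 6 digits are (1, 0, 1, 0, 0, 0).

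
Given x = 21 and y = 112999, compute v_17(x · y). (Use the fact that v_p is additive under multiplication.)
v_17(2372979) = 3

v_p(x) = 0 (factor: 21 = 17^0 · 21); v_p(y) = 3 (factor: 112999 = 17^3 · 23). Additivity: v_p(xy) = v_p(x) + v_p(y) = 0 + 3 = 3. (Direct check: xy = 2372979 = 17^3 · (483).)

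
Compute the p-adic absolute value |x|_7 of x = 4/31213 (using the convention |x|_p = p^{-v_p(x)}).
|4/31213|_7 = 2401

Step 1 — compute v_7(x) by factoring powers of 7 out of the numerator and denominator: v_7(4/31213) = -4. Step 2 — apply |x|_p = p^{-v_p(x)} = 7^{4} = 2401.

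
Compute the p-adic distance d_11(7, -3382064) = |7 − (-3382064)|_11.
d_11(7, -3382064) = 1/161051

Step 1 — x − y = 7 − (-3382064) = 3382071. Step 2 — v_11(3382071) = 5 (factor: 3382071 = (11^5 · 21); the sign does not affect v_p). Step 3 — |x − y|_11 = 11^{-5} = 1/161051.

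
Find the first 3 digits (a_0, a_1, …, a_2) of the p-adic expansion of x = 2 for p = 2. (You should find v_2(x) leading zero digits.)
(a_0, …, a_2) = (0, 1, 0)

v_2(2) = 1, so a_0 = ... = a_0 = 0. Factor out: x = 2^1 · u with u = 1 a unit in ℤ_2. Expand u iteratively via a_{v+i} = u_i mod 2, u_{i+1} = (u_i − a_{v+i})/2:
  u_0 = 1;  a_1 = 1;  u_1 = (u_0 − 1)/2 = 0
  u_1 = 0;  a_2 = 0;  u_2 = (u_1 − 0)/2 = 0
Digits: (0, 1, 0).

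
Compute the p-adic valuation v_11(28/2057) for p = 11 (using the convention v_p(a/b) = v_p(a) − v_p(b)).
v_11(28/2057) = -2

Factor powers of 11 from the numerator and denominator of the reduced fraction: 28 = 11^0 · 28 and 2057 = 11^2 · 17. Apply v_p(a/b) = v_p(a) − v_p(b): v_11(28/2057) = 0 − 2 = -2.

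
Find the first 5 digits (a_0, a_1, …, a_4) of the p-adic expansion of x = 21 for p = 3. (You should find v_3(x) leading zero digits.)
(a_0, …, a_4) = (0, 1, 2, 0, 0)

v_3(21) = 1, so a_0 = ... = a_0 = 0. Factor out: x = 3^1 · u with u = 7 a unit in ℤ_3. Expand u iteratively via a_{v+i} = u_i mod 3, u_{i+1} = (u_i − a_{v+i})/3:
  u_0 = 7;  a_1 = 1;  u_1 = (u_0 − 1)/3 = 2
  u_1 = 2;  a_2 = 2;  u_2 = (u_1 − 2)/3 = 0
  u_2 = 0;  a_3 = 0;  u_3 = (u_2 − 0)/3 = 0
  u_3 = 0;  a_4 = 0;  u_4 = (u_3 − 0)/3 = 0
Digits: (0, 1, 2, 0, 0).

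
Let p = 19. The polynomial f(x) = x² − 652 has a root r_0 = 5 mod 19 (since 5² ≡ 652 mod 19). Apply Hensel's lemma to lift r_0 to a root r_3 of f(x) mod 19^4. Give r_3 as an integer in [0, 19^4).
r_3 = 90426 (mod 130321)

Hensel's recurrence: r_{i+1} = r_i − f(r_i)·(f′(r_i))^{-1} mod 19^{i+2}, with f′(x) = 2x. Iterate:
  r_0 = 5 (mod 19)
  r_1 = 176 (mod 361)
  r_2 = 1259 (mod 6859)
  r_3 = 90426 (mod 130321)
Final: r_3 = 90426, and one checks f(r_3) ≡ 0 mod 19^4.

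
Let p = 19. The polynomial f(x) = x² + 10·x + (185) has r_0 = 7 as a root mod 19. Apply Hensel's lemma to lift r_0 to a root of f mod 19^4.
r_3 = 43555 (mod 130321)

Hensel: r_{i+1} = r_i − f(r_i)·(f′(r_i))^{-1} mod 19^{i+2}, f′(x) = 2x + 10. Iterate:
  r_0 = 7 (mod 19)
  r_1 = 235 (mod 361)
  r_2 = 2401 (mod 6859)
  r_3 = 43555 (mod 130321)
Final: r = 43555 satisfies f(r) ≡ 0 mod 19^4.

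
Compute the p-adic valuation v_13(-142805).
v_13(-142805) = 4

v_13(n) is the largest exponent k such that 13^k divides n. Factor out: -142805 = -13^4 · 5. (Sign doesn't affect v_p.) So v_13(-142805) = 4.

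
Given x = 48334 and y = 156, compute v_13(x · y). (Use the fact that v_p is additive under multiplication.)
v_13(7540104) = 4

v_p(x) = 3 (factor: 48334 = 13^3 · 22); v_p(y) = 1 (factor: 156 = 13^1 · 12). Additivity: v_p(xy) = v_p(x) + v_p(y) = 3 + 1 = 4. (Direct check: xy = 7540104 = 13^4 · (264).)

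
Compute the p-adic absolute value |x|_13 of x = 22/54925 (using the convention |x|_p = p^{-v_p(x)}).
|22/54925|_13 = 2197

Step 1 — compute v_13(x) by factoring powers of 13 out of the numerator and denominator: v_13(22/54925) = -3. Step 2 — apply |x|_p = p^{-v_p(x)} = 13^{3} = 2197.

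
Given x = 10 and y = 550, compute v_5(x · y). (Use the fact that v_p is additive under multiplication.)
v_5(5500) = 3

v_p(x) = 1 (factor: 10 = 5^1 · 2); v_p(y) = 2 (factor: 550 = 5^2 · 22). Additivity: v_p(xy) = v_p(x) + v_p(y) = 1 + 2 = 3. (Direct check: xy = 5500 = 5^3 · (44).)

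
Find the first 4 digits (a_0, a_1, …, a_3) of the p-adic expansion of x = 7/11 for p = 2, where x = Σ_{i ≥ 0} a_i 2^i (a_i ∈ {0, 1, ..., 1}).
(a_0, …, a_3) = (1, 0, 1, 0)

v_2(7/11) = 0 (numerator and denominator both coprime to 2), so x ∈ ℤ_2^×. Compute digits iteratively via a_i = x_i mod 2, x_{i+1} = (x_i − a_i)/2, with x_0 = x:
  x_0 = 7/11;  a_0 = 1;  x_1 = (x_0 − 1)/2 = -2/11
  x_1 = -2/11;  a_1 = 0;  x_2 = (x_1 − 0)/2 = -1/11
  x_2 = -1/11;  a_2 = 1;  x_3 = (x_2 − 1)/2 = -6/11
  x_3 = -6/11;  a_3 = 0;  x_4 = (x_3 − 0)/2 = -3/11
Digits: (1, 0, 1, 0).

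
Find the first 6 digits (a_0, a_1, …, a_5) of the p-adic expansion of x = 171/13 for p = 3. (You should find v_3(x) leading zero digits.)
(a_0, …, a_5) = (0, 0, 1, 2, 1, 2)

v_3(171/13) = 2, so a_0 = ... = a_1 = 0. Factor out: x = 3^2 · u with u = 19/13 a unit in ℤ_3. Expand u iteratively via a_{v+i} = u_i mod 3, u_{i+1} = (u_i − a_{v+i})/3:
  u_0 = 19/13;  a_2 = 1;  u_1 = (u_0 − 1)/3 = 2/13
  u_1 = 2/13;  a_3 = 2;  u_2 = (u_1 − 2)/3 = -8/13
  u_2 = -8/13;  a_4 = 1;  u_3 = (u_2 − 1)/3 = -7/13
  u_3 = -7/13;  a_5 = 2;  u_4 = (u_3 − 2)/3 = -11/13
Digits: (0, 0, 1, 2, 1, 2).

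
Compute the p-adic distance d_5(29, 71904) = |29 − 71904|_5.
d_5(29, 71904) = 1/3125

Step 1 — x − y = 29 − 71904 = -71875. Step 2 — v_5(-71875) = 5 (factor: -71875 = −(5^5 · 23); the sign does not affect v_p). Step 3 — |x − y|_5 = 5^{-5} = 1/3125.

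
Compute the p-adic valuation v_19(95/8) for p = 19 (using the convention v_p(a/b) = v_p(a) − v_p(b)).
v_19(95/8) = 1

Factor powers of 19 from the numerator and denominator of the reduced fraction: 95 = 19^1 · 5 and 8 = 19^0 · 8. Apply v_p(a/b) = v_p(a) − v_p(b): v_19(95/8) = 1 − 0 = 1.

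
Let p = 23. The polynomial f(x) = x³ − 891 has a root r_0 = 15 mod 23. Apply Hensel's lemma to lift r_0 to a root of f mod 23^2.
r_1 = 498 (mod 529)

Hensel: r_{i+1} = r_i − f(r_i)/f′(r_i) mod 23^{i+2}, where f′(x) = 3x². Iterate:
  r_0 = 15 (mod 23)
  r_1 = 498 (mod 529)
Final: r = 498 with f(r) ≡ 0 mod 23^2.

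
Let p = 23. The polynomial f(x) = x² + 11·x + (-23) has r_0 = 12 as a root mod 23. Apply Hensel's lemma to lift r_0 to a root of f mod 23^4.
r_3 = 228034 (mod 279841)

Hensel: r_{i+1} = r_i − f(r_i)·(f′(r_i))^{-1} mod 23^{i+2}, f′(x) = 2x + 11. Iterate:
  r_0 = 12 (mod 23)
  r_1 = 35 (mod 529)
  r_2 = 9028 (mod 12167)
  r_3 = 228034 (mod 279841)
Final: r = 228034 satisfies f(r) ≡ 0 mod 23^4.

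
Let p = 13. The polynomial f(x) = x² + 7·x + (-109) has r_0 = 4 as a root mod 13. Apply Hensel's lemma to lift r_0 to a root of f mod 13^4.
r_3 = 6712 (mod 28561)

Hensel: r_{i+1} = r_i − f(r_i)·(f′(r_i))^{-1} mod 13^{i+2}, f′(x) = 2x + 7. Iterate:
  r_0 = 4 (mod 13)
  r_1 = 121 (mod 169)
  r_2 = 121 (mod 2197)
  r_3 = 6712 (mod 28561)
Final: r = 6712 satisfies f(r) ≡ 0 mod 13^4.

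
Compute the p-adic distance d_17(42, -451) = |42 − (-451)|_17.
d_17(42, -451) = 1/17

Step 1 — x − y = 42 − (-451) = 493. Step 2 — v_17(493) = 1 (factor: 493 = (17^1 · 29); the sign does not affect v_p). Step 3 — |x − y|_17 = 17^{-1} = 1/17.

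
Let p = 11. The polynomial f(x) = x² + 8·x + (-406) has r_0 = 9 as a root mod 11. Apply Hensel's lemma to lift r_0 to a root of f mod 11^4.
r_3 = 1615 (mod 14641)

Hensel: r_{i+1} = r_i − f(r_i)·(f′(r_i))^{-1} mod 11^{i+2}, f′(x) = 2x + 8. Iterate:
  r_0 = 9 (mod 11)
  r_1 = 42 (mod 121)
  r_2 = 284 (mod 1331)
  r_3 = 1615 (mod 14641)
Final: r = 1615 satisfies f(r) ≡ 0 mod 11^4.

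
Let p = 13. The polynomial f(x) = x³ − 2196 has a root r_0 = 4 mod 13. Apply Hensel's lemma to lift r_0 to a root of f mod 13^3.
r_2 = 1161 (mod 2197)

Hensel: r_{i+1} = r_i − f(r_i)/f′(r_i) mod 13^{i+2}, where f′(x) = 3x². Iterate:
  r_0 = 4 (mod 13)
  r_1 = 147 (mod 169)
  r_2 = 1161 (mod 2197)
Final: r = 1161 with f(r) ≡ 0 mod 13^3.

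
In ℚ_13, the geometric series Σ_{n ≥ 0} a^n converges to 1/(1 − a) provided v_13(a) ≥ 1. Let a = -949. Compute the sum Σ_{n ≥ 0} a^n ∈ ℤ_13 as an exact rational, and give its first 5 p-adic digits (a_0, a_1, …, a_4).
Σ a^n = 1/(1 − a) = 1/950;  first 5 digits = (1, 5, 6, 1, 8)

v_13(a) = 1 ≥ 1, so the series converges in ℤ_13 to 1/(1 − a) = 1/(1 − (-949)) = 1/950. Expand this rational in ℤ_13: compute digits iteratively via d_i = x_i mod 13, x_{i+1} = (x_i − d_i)/13. The first 5 digits are (1, 5, 6, 1, 8).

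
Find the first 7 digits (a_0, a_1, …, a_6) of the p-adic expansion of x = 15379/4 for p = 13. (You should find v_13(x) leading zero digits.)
(a_0, …, a_6) = (0, 0, 0, 5, 3, 3, 3)

v_13(15379/4) = 3, so a_0 = ... = a_2 = 0. Factor out: x = 13^3 · u with u = 7/4 a unit in ℤ_13. Expand u iteratively via a_{v+i} = u_i mod 13, u_{i+1} = (u_i − a_{v+i})/13:
  u_0 = 7/4;  a_3 = 5;  u_1 = (u_0 − 5)/13 = -1/4
  u_1 = -1/4;  a_4 = 3;  u_2 = (u_1 − 3)/13 = -1/4
  u_2 = -1/4;  a_5 = 3;  u_3 = (u_2 − 3)/13 = -1/4
  u_3 = -1/4;  a_6 = 3;  u_4 = (u_3 − 3)/13 = -1/4
Digits: (0, 0, 0, 5, 3, 3, 3).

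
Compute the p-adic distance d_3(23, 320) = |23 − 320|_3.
d_3(23, 320) = 1/27

Step 1 — x − y = 23 − 320 = -297. Step 2 — v_3(-297) = 3 (factor: -297 = −(3^3 · 11); the sign does not affect v_p). Step 3 — |x − y|_3 = 3^{-3} = 1/27.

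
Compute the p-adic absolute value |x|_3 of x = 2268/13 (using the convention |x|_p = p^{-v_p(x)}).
|2268/13|_3 = 1/81

Step 1 — compute v_3(x) by factoring powers of 3 out of the numerator and denominator: v_3(2268/13) = 4. Step 2 — apply |x|_p = p^{-v_p(x)} = 3^{-4} = 1/81.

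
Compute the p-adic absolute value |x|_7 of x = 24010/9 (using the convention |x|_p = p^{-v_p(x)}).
|24010/9|_7 = 1/2401

Step 1 — compute v_7(x) by factoring powers of 7 out of the numerator and denominator: v_7(24010/9) = 4. Step 2 — apply |x|_p = p^{-v_p(x)} = 7^{-4} = 1/2401.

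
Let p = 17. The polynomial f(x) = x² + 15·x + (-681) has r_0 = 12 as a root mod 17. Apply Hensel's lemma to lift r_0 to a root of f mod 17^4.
r_3 = 40948 (mod 83521)

Hensel: r_{i+1} = r_i − f(r_i)·(f′(r_i))^{-1} mod 17^{i+2}, f′(x) = 2x + 15. Iterate:
  r_0 = 12 (mod 17)
  r_1 = 199 (mod 289)
  r_2 = 1644 (mod 4913)
  r_3 = 40948 (mod 83521)
Final: r = 40948 satisfies f(r) ≡ 0 mod 17^4.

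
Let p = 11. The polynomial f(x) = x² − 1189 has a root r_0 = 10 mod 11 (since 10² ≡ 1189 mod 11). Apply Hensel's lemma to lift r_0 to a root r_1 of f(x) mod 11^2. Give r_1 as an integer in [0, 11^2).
r_1 = 10 (mod 121)

Hensel's recurrence: r_{i+1} = r_i − f(r_i)·(f′(r_i))^{-1} mod 11^{i+2}, with f′(x) = 2x. Iterate:
  r_0 = 10 (mod 11)
  r_1 = 10 (mod 121)
Final: r_1 = 10, and one checks f(r_1) ≡ 0 mod 11^2.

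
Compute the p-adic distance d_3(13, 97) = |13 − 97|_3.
d_3(13, 97) = 1/3

Step 1 — x − y = 13 − 97 = -84. Step 2 — v_3(-84) = 1 (factor: -84 = −(3^1 · 28); the sign does not affect v_p). Step 3 — |x − y|_3 = 3^{-1} = 1/3.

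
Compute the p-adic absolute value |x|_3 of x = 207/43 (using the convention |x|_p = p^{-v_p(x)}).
|207/43|_3 = 1/9

Step 1 — compute v_3(x) by factoring powers of 3 out of the numerator and denominator: v_3(207/43) = 2. Step 2 — apply |x|_p = p^{-v_p(x)} = 3^{-2} = 1/9.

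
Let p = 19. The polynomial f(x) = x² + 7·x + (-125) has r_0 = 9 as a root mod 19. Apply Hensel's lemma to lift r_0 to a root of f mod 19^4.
r_3 = 34722 (mod 130321)

Hensel: r_{i+1} = r_i − f(r_i)·(f′(r_i))^{-1} mod 19^{i+2}, f′(x) = 2x + 7. Iterate:
  r_0 = 9 (mod 19)
  r_1 = 66 (mod 361)
  r_2 = 427 (mod 6859)
  r_3 = 34722 (mod 130321)
Final: r = 34722 satisfies f(r) ≡ 0 mod 19^4.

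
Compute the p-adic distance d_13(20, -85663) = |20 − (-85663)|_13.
d_13(20, -85663) = 1/28561

Step 1 — x − y = 20 − (-85663) = 85683. Step 2 — v_13(85683) = 4 (factor: 85683 = (13^4 · 3); the sign does not affect v_p). Step 3 — |x − y|_13 = 13^{-4} = 1/28561.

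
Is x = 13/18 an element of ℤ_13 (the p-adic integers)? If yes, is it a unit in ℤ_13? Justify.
x ∈ ℤ_13 but not a unit; v_13(x) = 1 > 0

ℤ_13 = {x ∈ ℚ_13 : v_13(x) ≥ 0} and ℤ_13^× = {x ∈ ℤ_13 : v_13(x) = 0}. Here v_13(13/18) = v_13(num) − v_13(den) = 1; compare against these criteria.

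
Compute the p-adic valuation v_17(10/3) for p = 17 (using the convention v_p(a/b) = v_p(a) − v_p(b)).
v_17(10/3) = 0

Factor powers of 17 from the numerator and denominator of the reduced fraction: 10 = 17^0 · 10 and 3 = 17^0 · 3. Apply v_p(a/b) = v_p(a) − v_p(b): v_17(10/3) = 0 − 0 = 0.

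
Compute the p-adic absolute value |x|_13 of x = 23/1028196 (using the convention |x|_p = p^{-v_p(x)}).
|23/1028196|_13 = 28561

Step 1 — compute v_13(x) by factoring powers of 13 out of the numerator and denominator: v_13(23/1028196) = -4. Step 2 — apply |x|_p = p^{-v_p(x)} = 13^{4} = 28561.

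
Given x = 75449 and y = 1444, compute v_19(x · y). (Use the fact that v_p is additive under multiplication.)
v_19(108948356) = 5

v_p(x) = 3 (factor: 75449 = 19^3 · 11); v_p(y) = 2 (factor: 1444 = 19^2 · 4). Additivity: v_p(xy) = v_p(x) + v_p(y) = 3 + 2 = 5. (Direct check: xy = 108948356 = 19^5 · (44).)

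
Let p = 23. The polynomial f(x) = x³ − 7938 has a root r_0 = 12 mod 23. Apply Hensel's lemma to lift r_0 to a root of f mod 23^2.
r_1 = 357 (mod 529)

Hensel: r_{i+1} = r_i − f(r_i)/f′(r_i) mod 23^{i+2}, where f′(x) = 3x². Iterate:
  r_0 = 12 (mod 23)
  r_1 = 357 (mod 529)
Final: r = 357 with f(r) ≡ 0 mod 23^2.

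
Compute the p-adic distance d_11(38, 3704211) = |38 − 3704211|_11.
d_11(38, 3704211) = 1/161051

Step 1 — x − y = 38 − 3704211 = -3704173. Step 2 — v_11(-3704173) = 5 (factor: -3704173 = −(11^5 · 23); the sign does not affect v_p). Step 3 — |x − y|_11 = 11^{-5} = 1/161051.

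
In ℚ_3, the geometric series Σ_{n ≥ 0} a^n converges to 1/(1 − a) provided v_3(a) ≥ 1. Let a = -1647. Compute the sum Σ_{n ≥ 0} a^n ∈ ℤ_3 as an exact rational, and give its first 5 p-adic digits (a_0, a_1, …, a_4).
Σ a^n = 1/(1 − a) = 1/1648;  first 5 digits = (1, 0, 0, 2, 0)

v_3(a) = 3 ≥ 1, so the series converges in ℤ_3 to 1/(1 − a) = 1/(1 − (-1647)) = 1/1648. Expand this rational in ℤ_3: compute digits iteratively via d_i = x_i mod 3, x_{i+1} = (x_i − d_i)/3. The first 5 digits are (1, 0, 0, 2, 0).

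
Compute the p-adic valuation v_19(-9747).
v_19(-9747) = 2

v_19(n) is the largest exponent k such that 19^k divides n. Factor out: -9747 = -19^2 · 27. (Sign doesn't affect v_p.) So v_19(-9747) = 2.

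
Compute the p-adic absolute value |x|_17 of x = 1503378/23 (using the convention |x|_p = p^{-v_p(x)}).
|1503378/23|_17 = 1/83521

Step 1 — compute v_17(x) by factoring powers of 17 out of the numerator and denominator: v_17(1503378/23) = 4. Step 2 — apply |x|_p = p^{-v_p(x)} = 17^{-4} = 1/83521.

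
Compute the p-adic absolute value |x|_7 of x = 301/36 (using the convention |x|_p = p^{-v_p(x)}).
|301/36|_7 = 1/7

Step 1 — compute v_7(x) by factoring powers of 7 out of the numerator and denominator: v_7(301/36) = 1. Step 2 — apply |x|_p = p^{-v_p(x)} = 7^{-1} = 1/7.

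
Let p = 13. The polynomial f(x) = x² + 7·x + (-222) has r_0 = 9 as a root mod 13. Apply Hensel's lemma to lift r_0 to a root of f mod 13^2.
r_1 = 100 (mod 169)

Hensel: r_{i+1} = r_i − f(r_i)·(f′(r_i))^{-1} mod 13^{i+2}, f′(x) = 2x + 7. Iterate:
  r_0 = 9 (mod 13)
  r_1 = 100 (mod 169)
Final: r = 100 satisfies f(r) ≡ 0 mod 13^2.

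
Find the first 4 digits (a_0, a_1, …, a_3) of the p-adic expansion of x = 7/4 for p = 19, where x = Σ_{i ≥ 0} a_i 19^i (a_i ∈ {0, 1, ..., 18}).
(a_0, …, a_3) = (16, 4, 14, 4)

v_19(7/4) = 0 (numerator and denominator both coprime to 19), so x ∈ ℤ_19^×. Compute digits iteratively via a_i = x_i mod 19, x_{i+1} = (x_i − a_i)/19, with x_0 = x:
  x_0 = 7/4;  a_0 = 16;  x_1 = (x_0 − 16)/19 = -3/4
  x_1 = -3/4;  a_1 = 4;  x_2 = (x_1 − 4)/19 = -1/4
  x_2 = -1/4;  a_2 = 14;  x_3 = (x_2 − 14)/19 = -3/4
  x_3 = -3/4;  a_3 = 4;  x_4 = (x_3 − 4)/19 = -1/4
Digits: (16, 4, 14, 4).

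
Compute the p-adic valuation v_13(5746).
v_13(5746) = 2

v_13(n) is the largest exponent k such that 13^k divides n. Factor out: 5746 = 13^2 · 34. (Sign doesn't affect v_p.) So v_13(5746) = 2.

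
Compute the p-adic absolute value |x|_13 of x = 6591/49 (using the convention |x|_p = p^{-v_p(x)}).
|6591/49|_13 = 1/2197

Step 1 — compute v_13(x) by factoring powers of 13 out of the numerator and denominator: v_13(6591/49) = 3. Step 2 — apply |x|_p = p^{-v_p(x)} = 13^{-3} = 1/2197.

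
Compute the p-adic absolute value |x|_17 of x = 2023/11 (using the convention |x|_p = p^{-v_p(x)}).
|2023/11|_17 = 1/289

Step 1 — compute v_17(x) by factoring powers of 17 out of the numerator and denominator: v_17(2023/11) = 2. Step 2 — apply |x|_p = p^{-v_p(x)} = 17^{-2} = 1/289.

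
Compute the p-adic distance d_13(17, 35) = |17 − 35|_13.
d_13(17, 35) = 1

Step 1 — x − y = 17 − 35 = -18. Step 2 — v_13(-18) = 0 (factor: -18 = −(13^0 · 18); the sign does not affect v_p). Step 3 — |x − y|_13 = 13^{0} = 1.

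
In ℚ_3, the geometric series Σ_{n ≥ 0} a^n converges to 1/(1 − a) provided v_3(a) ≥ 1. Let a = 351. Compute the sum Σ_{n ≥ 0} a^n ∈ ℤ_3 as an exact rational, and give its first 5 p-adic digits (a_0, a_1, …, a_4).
Σ a^n = 1/(1 − a) = -1/350;  first 5 digits = (1, 0, 0, 1, 1)

v_3(a) = 3 ≥ 1, so the series converges in ℤ_3 to 1/(1 − a) = 1/(1 − 351) = -1/350. Expand this rational in ℤ_3: compute digits iteratively via d_i = x_i mod 3, x_{i+1} = (x_i − d_i)/3. The first 5 digits are (1, 0, 0, 1, 1).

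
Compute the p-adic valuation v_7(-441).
v_7(-441) = 2

v_7(n) is the largest exponent k such that 7^k divides n. Factor out: -441 = -7^2 · 9. (Sign doesn't affect v_p.) So v_7(-441) = 2.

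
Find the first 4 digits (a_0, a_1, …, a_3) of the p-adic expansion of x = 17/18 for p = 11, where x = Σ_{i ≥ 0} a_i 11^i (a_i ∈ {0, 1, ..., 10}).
(a_0, …, a_3) = (4, 4, 10, 7)

v_11(17/18) = 0 (numerator and denominator both coprime to 11), so x ∈ ℤ_11^×. Compute digits iteratively via a_i = x_i mod 11, x_{i+1} = (x_i − a_i)/11, with x_0 = x:
  x_0 = 17/18;  a_0 = 4;  x_1 = (x_0 − 4)/11 = -5/18
  x_1 = -5/18;  a_1 = 4;  x_2 = (x_1 − 4)/11 = -7/18
  x_2 = -7/18;  a_2 = 10;  x_3 = (x_2 − 10)/11 = -17/18
  x_3 = -17/18;  a_3 = 7;  x_4 = (x_3 − 7)/11 = -13/18
Digits: (4, 4, 10, 7).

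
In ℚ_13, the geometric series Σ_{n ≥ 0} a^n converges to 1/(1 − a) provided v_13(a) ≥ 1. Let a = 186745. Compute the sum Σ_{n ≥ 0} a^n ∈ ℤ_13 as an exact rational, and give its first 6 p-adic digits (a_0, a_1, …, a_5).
Σ a^n = 1/(1 − a) = -1/186744;  first 6 digits = (1, 0, 0, 7, 6, 0)

v_13(a) = 3 ≥ 1, so the series converges in ℤ_13 to 1/(1 − a) = 1/(1 − 186745) = -1/186744. Expand this rational in ℤ_13: compute digits iteratively via d_i = x_i mod 13, x_{i+1} = (x_i − d_i)/13. The first 6 digits are (1, 0, 0, 7, 6, 0).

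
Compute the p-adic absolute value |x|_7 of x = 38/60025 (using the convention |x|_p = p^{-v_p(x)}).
|38/60025|_7 = 2401

Step 1 — compute v_7(x) by factoring powers of 7 out of the numerator and denominator: v_7(38/60025) = -4. Step 2 — apply |x|_p = p^{-v_p(x)} = 7^{4} = 2401.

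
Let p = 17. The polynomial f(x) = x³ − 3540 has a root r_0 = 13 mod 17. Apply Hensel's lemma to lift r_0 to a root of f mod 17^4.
r_3 = 76054 (mod 83521)

Hensel: r_{i+1} = r_i − f(r_i)/f′(r_i) mod 17^{i+2}, where f′(x) = 3x². Iterate:
  r_0 = 13 (mod 17)
  r_1 = 47 (mod 289)
  r_2 = 2359 (mod 4913)
  r_3 = 76054 (mod 83521)
Final: r = 76054 with f(r) ≡ 0 mod 17^4.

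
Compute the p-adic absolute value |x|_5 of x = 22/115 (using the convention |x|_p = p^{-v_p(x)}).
|22/115|_5 = 5

Step 1 — compute v_5(x) by factoring powers of 5 out of the numerator and denominator: v_5(22/115) = -1. Step 2 — apply |x|_p = p^{-v_p(x)} = 5^{1} = 5.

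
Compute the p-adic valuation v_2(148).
v_2(148) = 2

v_2(n) is the largest exponent k such that 2^k divides n. Factor out: 148 = 2^2 · 37. (Sign doesn't affect v_p.) So v_2(148) = 2.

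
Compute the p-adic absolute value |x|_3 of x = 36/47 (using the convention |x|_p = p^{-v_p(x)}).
|36/47|_3 = 1/9

Step 1 — compute v_3(x) by factoring powers of 3 out of the numerator and denominator: v_3(36/47) = 2. Step 2 — apply |x|_p = p^{-v_p(x)} = 3^{-2} = 1/9.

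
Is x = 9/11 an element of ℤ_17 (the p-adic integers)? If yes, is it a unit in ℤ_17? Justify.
x ∈ ℤ_17^× (unit); v_17(x) = 0

ℤ_17 = {x ∈ ℚ_17 : v_17(x) ≥ 0} and ℤ_17^× = {x ∈ ℤ_17 : v_17(x) = 0}. Here v_17(9/11) = v_17(num) − v_17(den) = 0; compare against these criteria.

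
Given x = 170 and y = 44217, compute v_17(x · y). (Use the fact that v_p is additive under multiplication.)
v_17(7516890) = 4

v_p(x) = 1 (factor: 170 = 17^1 · 10); v_p(y) = 3 (factor: 44217 = 17^3 · 9). Additivity: v_p(xy) = v_p(x) + v_p(y) = 1 + 3 = 4. (Direct check: xy = 7516890 = 17^4 · (90).)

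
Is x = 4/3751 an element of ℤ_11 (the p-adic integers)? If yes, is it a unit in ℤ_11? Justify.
x ∉ ℤ_11 (v_11(x) = -2 < 0)

ℤ_11 = {x ∈ ℚ_11 : v_11(x) ≥ 0} and ℤ_11^× = {x ∈ ℤ_11 : v_11(x) = 0}. Here v_11(4/3751) = v_11(num) − v_11(den) = -2; compare against these criteria.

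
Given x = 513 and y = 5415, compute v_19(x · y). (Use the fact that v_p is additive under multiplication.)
v_19(2777895) = 3

v_p(x) = 1 (factor: 513 = 19^1 · 27); v_p(y) = 2 (factor: 5415 = 19^2 · 15). Additivity: v_p(xy) = v_p(x) + v_p(y) = 1 + 2 = 3. (Direct check: xy = 2777895 = 19^3 · (405).)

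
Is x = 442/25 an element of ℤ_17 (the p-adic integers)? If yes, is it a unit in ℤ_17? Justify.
x ∈ ℤ_17 but not a unit; v_17(x) = 1 > 0

ℤ_17 = {x ∈ ℚ_17 : v_17(x) ≥ 0} and ℤ_17^× = {x ∈ ℤ_17 : v_17(x) = 0}. Here v_17(442/25) = v_17(num) − v_17(den) = 1; compare against these criteria.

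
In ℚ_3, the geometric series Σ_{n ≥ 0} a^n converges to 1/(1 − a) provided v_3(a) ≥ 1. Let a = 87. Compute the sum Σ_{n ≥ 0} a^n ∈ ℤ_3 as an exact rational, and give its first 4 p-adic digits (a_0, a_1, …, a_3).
Σ a^n = 1/(1 − a) = -1/86;  first 4 digits = (1, 2, 1, 0)

v_3(a) = 1 ≥ 1, so the series converges in ℤ_3 to 1/(1 − a) = 1/(1 − 87) = -1/86. Expand this rational in ℤ_3: compute digits iteratively via d_i = x_i mod 3, x_{i+1} = (x_i − d_i)/3. The first 4 digits are (1, 2, 1, 0).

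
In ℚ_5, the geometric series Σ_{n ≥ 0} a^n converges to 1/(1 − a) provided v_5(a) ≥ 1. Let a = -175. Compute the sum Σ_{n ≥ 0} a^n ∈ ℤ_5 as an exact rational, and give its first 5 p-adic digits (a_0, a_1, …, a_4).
Σ a^n = 1/(1 − a) = 1/176;  first 5 digits = (1, 0, 3, 3, 3)

v_5(a) = 2 ≥ 1, so the series converges in ℤ_5 to 1/(1 − a) = 1/(1 − (-175)) = 1/176. Expand this rational in ℤ_5: compute digits iteratively via d_i = x_i mod 5, x_{i+1} = (x_i − d_i)/5. The first 5 digits are (1, 0, 3, 3, 3).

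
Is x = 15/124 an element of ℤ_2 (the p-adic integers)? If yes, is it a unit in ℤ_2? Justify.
x ∉ ℤ_2 (v_2(x) = -2 < 0)

ℤ_2 = {x ∈ ℚ_2 : v_2(x) ≥ 0} and ℤ_2^× = {x ∈ ℤ_2 : v_2(x) = 0}. Here v_2(15/124) = v_2(num) − v_2(den) = -2; compare against these criteria.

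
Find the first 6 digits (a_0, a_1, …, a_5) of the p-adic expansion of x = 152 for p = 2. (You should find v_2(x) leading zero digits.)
(a_0, …, a_5) = (0, 0, 0, 1, 1, 0)

v_2(152) = 3, so a_0 = ... = a_2 = 0. Factor out: x = 2^3 · u with u = 19 a unit in ℤ_2. Expand u iteratively via a_{v+i} = u_i mod 2, u_{i+1} = (u_i − a_{v+i})/2:
  u_0 = 19;  a_3 = 1;  u_1 = (u_0 − 1)/2 = 9
  u_1 = 9;  a_4 = 1;  u_2 = (u_1 − 1)/2 = 4
  u_2 = 4;  a_5 = 0;  u_3 = (u_2 − 0)/2 = 2
Digits: (0, 0, 0, 1, 1, 0).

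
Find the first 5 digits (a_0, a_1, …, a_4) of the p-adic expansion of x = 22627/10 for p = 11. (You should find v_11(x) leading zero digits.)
(a_0, …, a_4) = (0, 0, 0, 5, 3)

v_11(22627/10) = 3, so a_0 = ... = a_2 = 0. Factor out: x = 11^3 · u with u = 17/10 a unit in ℤ_11. Expand u iteratively via a_{v+i} = u_i mod 11, u_{i+1} = (u_i − a_{v+i})/11:
  u_0 = 17/10;  a_3 = 5;  u_1 = (u_0 − 5)/11 = -3/10
  u_1 = -3/10;  a_4 = 3;  u_2 = (u_1 − 3)/11 = -3/10
Digits: (0, 0, 0, 5, 3).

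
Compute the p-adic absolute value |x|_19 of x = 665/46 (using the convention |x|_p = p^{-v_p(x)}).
|665/46|_19 = 1/19

Step 1 — compute v_19(x) by factoring powers of 19 out of the numerator and denominator: v_19(665/46) = 1. Step 2 — apply |x|_p = p^{-v_p(x)} = 19^{-1} = 1/19.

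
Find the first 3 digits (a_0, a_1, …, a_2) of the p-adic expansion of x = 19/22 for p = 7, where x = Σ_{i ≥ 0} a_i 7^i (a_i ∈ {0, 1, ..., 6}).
(a_0, …, a_2) = (5, 1, 2)

v_7(19/22) = 0 (numerator and denominator both coprime to 7), so x ∈ ℤ_7^×. Compute digits iteratively via a_i = x_i mod 7, x_{i+1} = (x_i − a_i)/7, with x_0 = x:
  x_0 = 19/22;  a_0 = 5;  x_1 = (x_0 − 5)/7 = -13/22
  x_1 = -13/22;  a_1 = 1;  x_2 = (x_1 − 1)/7 = -5/22
  x_2 = -5/22;  a_2 = 2;  x_3 = (x_2 − 2)/7 = -7/22
Digits: (5, 1, 2).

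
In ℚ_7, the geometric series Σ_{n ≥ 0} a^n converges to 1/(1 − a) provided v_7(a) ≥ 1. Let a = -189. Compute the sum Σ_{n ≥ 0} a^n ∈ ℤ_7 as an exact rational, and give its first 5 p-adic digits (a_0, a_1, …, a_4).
Σ a^n = 1/(1 − a) = 1/190;  first 5 digits = (1, 1, 4, 6, 3)

v_7(a) = 1 ≥ 1, so the series converges in ℤ_7 to 1/(1 − a) = 1/(1 − (-189)) = 1/190. Expand this rational in ℤ_7: compute digits iteratively via d_i = x_i mod 7, x_{i+1} = (x_i − d_i)/7. The first 5 digits are (1, 1, 4, 6, 3).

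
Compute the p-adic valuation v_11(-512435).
v_11(-512435) = 4

v_11(n) is the largest exponent k such that 11^k divides n. Factor out: -512435 = -11^4 · 35. (Sign doesn't affect v_p.) So v_11(-512435) = 4.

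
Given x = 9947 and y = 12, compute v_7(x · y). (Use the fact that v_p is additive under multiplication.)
v_7(119364) = 3

v_p(x) = 3 (factor: 9947 = 7^3 · 29); v_p(y) = 0 (factor: 12 = 7^0 · 12). Additivity: v_p(xy) = v_p(x) + v_p(y) = 3 + 0 = 3. (Direct check: xy = 119364 = 7^3 · (348).)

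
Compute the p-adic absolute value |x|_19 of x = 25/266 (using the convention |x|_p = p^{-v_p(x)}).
|25/266|_19 = 19

Step 1 — compute v_19(x) by factoring powers of 19 out of the numerator and denominator: v_19(25/266) = -1. Step 2 — apply |x|_p = p^{-v_p(x)} = 19^{1} = 19.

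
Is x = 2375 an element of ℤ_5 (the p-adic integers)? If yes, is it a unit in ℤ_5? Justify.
x ∈ ℤ_5 but not a unit; v_5(x) = 3 > 0

ℤ_5 = {x ∈ ℚ_5 : v_5(x) ≥ 0} and ℤ_5^× = {x ∈ ℤ_5 : v_5(x) = 0}. Here v_5(2375) = v_5(num) − v_5(den) = 3; compare against these criteria.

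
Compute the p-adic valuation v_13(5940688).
v_13(5940688) = 5

v_13(n) is the largest exponent k such that 13^k divides n. Factor out: 5940688 = 13^5 · 16. (Sign doesn't affect v_p.) So v_13(5940688) = 5.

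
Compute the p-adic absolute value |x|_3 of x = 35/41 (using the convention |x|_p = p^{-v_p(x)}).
|35/41|_3 = 1

Step 1 — compute v_3(x) by factoring powers of 3 out of the numerator and denominator: v_3(35/41) = 0. Step 2 — apply |x|_p = p^{-v_p(x)} = 3^{0} = 1.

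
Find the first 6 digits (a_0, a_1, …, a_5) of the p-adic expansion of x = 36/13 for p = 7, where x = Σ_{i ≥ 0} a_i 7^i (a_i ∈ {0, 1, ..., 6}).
(a_0, …, a_5) = (6, 6, 5, 4, 2, 5)

v_7(36/13) = 0 (numerator and denominator both coprime to 7), so x ∈ ℤ_7^×. Compute digits iteratively via a_i = x_i mod 7, x_{i+1} = (x_i − a_i)/7, with x_0 = x:
  x_0 = 36/13;  a_0 = 6;  x_1 = (x_0 − 6)/7 = -6/13
  x_1 = -6/13;  a_1 = 6;  x_2 = (x_1 − 6)/7 = -12/13
  x_2 = -12/13;  a_2 = 5;  x_3 = (x_2 − 5)/7 = -11/13
  x_3 = -11/13;  a_3 = 4;  x_4 = (x_3 − 4)/7 = -9/13
  x_4 = -9/13;  a_4 = 2;  x_5 = (x_4 − 2)/7 = -5/13
  x_5 = -5/13;  a_5 = 5;  x_6 = (x_5 − 5)/7 = -10/13
Digits: (6, 6, 5, 4, 2, 5).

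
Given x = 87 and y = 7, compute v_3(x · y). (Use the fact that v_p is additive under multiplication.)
v_3(609) = 1

v_p(x) = 1 (factor: 87 = 3^1 · 29); v_p(y) = 0 (factor: 7 = 3^0 · 7). Additivity: v_p(xy) = v_p(x) + v_p(y) = 1 + 0 = 1. (Direct check: xy = 609 = 3^1 · (203).)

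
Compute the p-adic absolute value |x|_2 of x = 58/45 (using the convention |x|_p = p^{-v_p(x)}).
|58/45|_2 = 1/2

Step 1 — compute v_2(x) by factoring powers of 2 out of the numerator and denominator: v_2(58/45) = 1. Step 2 — apply |x|_p = p^{-v_p(x)} = 2^{-1} = 1/2.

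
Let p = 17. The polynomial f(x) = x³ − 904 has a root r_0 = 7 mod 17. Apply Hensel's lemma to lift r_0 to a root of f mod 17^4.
r_3 = 52078 (mod 83521)

Hensel: r_{i+1} = r_i − f(r_i)/f′(r_i) mod 17^{i+2}, where f′(x) = 3x². Iterate:
  r_0 = 7 (mod 17)
  r_1 = 58 (mod 289)
  r_2 = 2948 (mod 4913)
  r_3 = 52078 (mod 83521)
Final: r = 52078 with f(r) ≡ 0 mod 17^4.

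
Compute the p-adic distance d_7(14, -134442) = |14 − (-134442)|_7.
d_7(14, -134442) = 1/16807

Step 1 — x − y = 14 − (-134442) = 134456. Step 2 — v_7(134456) = 5 (factor: 134456 = (7^5 · 8); the sign does not affect v_p). Step 3 — |x − y|_7 = 7^{-5} = 1/16807.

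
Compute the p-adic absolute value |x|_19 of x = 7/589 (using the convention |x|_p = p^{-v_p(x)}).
|7/589|_19 = 19

Step 1 — compute v_19(x) by factoring powers of 19 out of the numerator and denominator: v_19(7/589) = -1. Step 2 — apply |x|_p = p^{-v_p(x)} = 19^{1} = 19.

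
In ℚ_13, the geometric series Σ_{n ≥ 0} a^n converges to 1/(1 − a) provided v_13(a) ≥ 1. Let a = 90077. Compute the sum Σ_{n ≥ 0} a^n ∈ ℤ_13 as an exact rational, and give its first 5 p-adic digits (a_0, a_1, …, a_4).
Σ a^n = 1/(1 − a) = -1/90076;  first 5 digits = (1, 0, 0, 2, 3)

v_13(a) = 3 ≥ 1, so the series converges in ℤ_13 to 1/(1 − a) = 1/(1 − 90077) = -1/90076. Expand this rational in ℤ_13: compute digits iteratively via d_i = x_i mod 13, x_{i+1} = (x_i − d_i)/13. The first 5 digits are (1, 0, 0, 2, 3).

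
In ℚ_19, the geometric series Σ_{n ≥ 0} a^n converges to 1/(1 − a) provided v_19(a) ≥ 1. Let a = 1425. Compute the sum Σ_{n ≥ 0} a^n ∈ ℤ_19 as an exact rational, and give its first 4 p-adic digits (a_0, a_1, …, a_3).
Σ a^n = 1/(1 − a) = -1/1424;  first 4 digits = (1, 18, 4, 10)

v_19(a) = 1 ≥ 1, so the series converges in ℤ_19 to 1/(1 − a) = 1/(1 − 1425) = -1/1424. Expand this rational in ℤ_19: compute digits iteratively via d_i = x_i mod 19, x_{i+1} = (x_i − d_i)/19. The first 4 digits are (1, 18, 4, 10).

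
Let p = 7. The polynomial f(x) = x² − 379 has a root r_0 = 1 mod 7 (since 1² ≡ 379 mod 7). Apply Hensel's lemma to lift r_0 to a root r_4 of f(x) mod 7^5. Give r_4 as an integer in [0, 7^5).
r_4 = 1366 (mod 16807)

Hensel's recurrence: r_{i+1} = r_i − f(r_i)·(f′(r_i))^{-1} mod 7^{i+2}, with f′(x) = 2x. Iterate:
  r_0 = 1 (mod 7)
  r_1 = 43 (mod 49)
  r_2 = 337 (mod 343)
  r_3 = 1366 (mod 2401)
  r_4 = 1366 (mod 16807)
Final: r_4 = 1366, and one checks f(r_4) ≡ 0 mod 7^5.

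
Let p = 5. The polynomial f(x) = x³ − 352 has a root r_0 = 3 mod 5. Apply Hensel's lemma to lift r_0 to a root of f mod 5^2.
r_1 = 3 (mod 25)

Hensel: r_{i+1} = r_i − f(r_i)/f′(r_i) mod 5^{i+2}, where f′(x) = 3x². Iterate:
  r_0 = 3 (mod 5)
  r_1 = 3 (mod 25)
Final: r = 3 with f(r) ≡ 0 mod 5^2.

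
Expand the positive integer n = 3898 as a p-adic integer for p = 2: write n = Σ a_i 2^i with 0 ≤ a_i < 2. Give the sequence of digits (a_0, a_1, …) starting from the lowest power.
(a_0, a_1, …) = (0, 1, 0, 1, 1, 1, 0, 0, 1, 1, 1, 1)

Repeated division by 2 gives the digits low-to-high: 3898 = 1·2^1 + 1·2^3 + 1·2^4 + 1·2^5 + 1·2^8 + 1·2^9 + 1·2^10 + 1·2^11. Digit sequence: (0, 1, 0, 1, 1, 1, 0, 0, 1, 1, 1, 1).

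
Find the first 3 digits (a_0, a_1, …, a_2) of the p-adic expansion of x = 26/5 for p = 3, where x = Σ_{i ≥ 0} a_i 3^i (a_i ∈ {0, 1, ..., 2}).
(a_0, …, a_2) = (1, 2, 1)

v_3(26/5) = 0 (numerator and denominator both coprime to 3), so x ∈ ℤ_3^×. Compute digits iteratively via a_i = x_i mod 3, x_{i+1} = (x_i − a_i)/3, with x_0 = x:
  x_0 = 26/5;  a_0 = 1;  x_1 = (x_0 − 1)/3 = 7/5
  x_1 = 7/5;  a_1 = 2;  x_2 = (x_1 − 2)/3 = -1/5
  x_2 = -1/5;  a_2 = 1;  x_3 = (x_2 − 1)/3 = -2/5
Digits: (1, 2, 1).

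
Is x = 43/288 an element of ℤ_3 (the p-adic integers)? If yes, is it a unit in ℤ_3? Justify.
x ∉ ℤ_3 (v_3(x) = -2 < 0)

ℤ_3 = {x ∈ ℚ_3 : v_3(x) ≥ 0} and ℤ_3^× = {x ∈ ℤ_3 : v_3(x) = 0}. Here v_3(43/288) = v_3(num) − v_3(den) = -2; compare against these criteria.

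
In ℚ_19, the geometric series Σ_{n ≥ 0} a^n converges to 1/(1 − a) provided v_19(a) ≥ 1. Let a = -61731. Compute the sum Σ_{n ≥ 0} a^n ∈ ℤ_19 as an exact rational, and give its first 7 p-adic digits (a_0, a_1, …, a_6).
Σ a^n = 1/(1 − a) = 1/61732;  first 7 digits = (1, 0, 0, 10, 18, 18, 4)

v_19(a) = 3 ≥ 1, so the series converges in ℤ_19 to 1/(1 − a) = 1/(1 − (-61731)) = 1/61732. Expand this rational in ℤ_19: compute digits iteratively via d_i = x_i mod 19, x_{i+1} = (x_i − d_i)/19. The first 7 digits are (1, 0, 0, 10, 18, 18, 4).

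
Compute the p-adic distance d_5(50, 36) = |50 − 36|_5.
d_5(50, 36) = 1

Step 1 — x − y = 50 − 36 = 14. Step 2 — v_5(14) = 0 (factor: 14 = (5^0 · 14); the sign does not affect v_p). Step 3 — |x − y|_5 = 5^{0} = 1.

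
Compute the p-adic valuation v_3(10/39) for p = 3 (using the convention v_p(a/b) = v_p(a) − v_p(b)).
v_3(10/39) = -1

Factor powers of 3 from the numerator and denominator of the reduced fraction: 10 = 3^0 · 10 and 39 = 3^1 · 13. Apply v_p(a/b) = v_p(a) − v_p(b): v_3(10/39) = 0 − 1 = -1.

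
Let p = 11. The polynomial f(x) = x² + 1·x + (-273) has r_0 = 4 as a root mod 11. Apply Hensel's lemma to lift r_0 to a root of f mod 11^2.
r_1 = 59 (mod 121)

Hensel: r_{i+1} = r_i − f(r_i)·(f′(r_i))^{-1} mod 11^{i+2}, f′(x) = 2x + 1. Iterate:
  r_0 = 4 (mod 11)
  r_1 = 59 (mod 121)
Final: r = 59 satisfies f(r) ≡ 0 mod 11^2.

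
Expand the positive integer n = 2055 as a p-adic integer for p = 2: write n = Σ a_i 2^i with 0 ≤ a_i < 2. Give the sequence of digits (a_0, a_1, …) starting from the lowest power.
(a_0, a_1, …) = (1, 1, 1, 0, 0, 0, 0, 0, 0, 0, 0, 1)

Repeated division by 2 gives the digits low-to-high: 2055 = 1 + 1·2^1 + 1·2^2 + 1·2^11. Digit sequence: (1, 1, 1, 0, 0, 0, 0, 0, 0, 0, 0, 1).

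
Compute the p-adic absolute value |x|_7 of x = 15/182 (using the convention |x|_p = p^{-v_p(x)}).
|15/182|_7 = 7

Step 1 — compute v_7(x) by factoring powers of 7 out of the numerator and denominator: v_7(15/182) = -1. Step 2 — apply |x|_p = p^{-v_p(x)} = 7^{1} = 7.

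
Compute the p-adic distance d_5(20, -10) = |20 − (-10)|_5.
d_5(20, -10) = 1/5

Step 1 — x − y = 20 − (-10) = 30. Step 2 — v_5(30) = 1 (factor: 30 = (5^1 · 6); the sign does not affect v_p). Step 3 — |x − y|_5 = 5^{-1} = 1/5.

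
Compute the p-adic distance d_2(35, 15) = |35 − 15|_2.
d_2(35, 15) = 1/4

Step 1 — x − y = 35 − 15 = 20. Step 2 — v_2(20) = 2 (factor: 20 = (2^2 · 5); the sign does not affect v_p). Step 3 — |x − y|_2 = 2^{-2} = 1/4.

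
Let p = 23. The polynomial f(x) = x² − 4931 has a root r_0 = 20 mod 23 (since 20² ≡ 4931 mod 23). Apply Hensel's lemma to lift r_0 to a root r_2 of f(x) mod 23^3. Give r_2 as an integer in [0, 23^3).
r_2 = 11520 (mod 12167)

Hensel's recurrence: r_{i+1} = r_i − f(r_i)·(f′(r_i))^{-1} mod 23^{i+2}, with f′(x) = 2x. Iterate:
  r_0 = 20 (mod 23)
  r_1 = 411 (mod 529)
  r_2 = 11520 (mod 12167)
Final: r_2 = 11520, and one checks f(r_2) ≡ 0 mod 23^3.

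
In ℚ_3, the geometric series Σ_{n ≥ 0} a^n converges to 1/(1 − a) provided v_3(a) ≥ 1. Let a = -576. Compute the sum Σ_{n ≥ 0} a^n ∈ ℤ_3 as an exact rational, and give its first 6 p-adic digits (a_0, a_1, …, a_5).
Σ a^n = 1/(1 − a) = 1/577;  first 6 digits = (1, 0, 2, 2, 2, 0)

v_3(a) = 2 ≥ 1, so the series converges in ℤ_3 to 1/(1 − a) = 1/(1 − (-576)) = 1/577. Expand this rational in ℤ_3: compute digits iteratively via d_i = x_i mod 3, x_{i+1} = (x_i − d_i)/3. The first 6 digits are (1, 0, 2, 2, 2, 0).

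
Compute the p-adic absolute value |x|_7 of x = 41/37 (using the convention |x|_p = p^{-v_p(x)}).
|41/37|_7 = 1

Step 1 — compute v_7(x) by factoring powers of 7 out of the numerator and denominator: v_7(41/37) = 0. Step 2 — apply |x|_p = p^{-v_p(x)} = 7^{0} = 1.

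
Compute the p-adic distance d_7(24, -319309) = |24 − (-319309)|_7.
d_7(24, -319309) = 1/16807

Step 1 — x − y = 24 − (-319309) = 319333. Step 2 — v_7(319333) = 5 (factor: 319333 = (7^5 · 19); the sign does not affect v_p). Step 3 — |x − y|_7 = 7^{-5} = 1/16807.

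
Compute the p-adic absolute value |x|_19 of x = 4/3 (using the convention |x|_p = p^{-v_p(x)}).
|4/3|_19 = 1

Step 1 — compute v_19(x) by factoring powers of 19 out of the numerator and denominator: v_19(4/3) = 0. Step 2 — apply |x|_p = p^{-v_p(x)} = 19^{0} = 1.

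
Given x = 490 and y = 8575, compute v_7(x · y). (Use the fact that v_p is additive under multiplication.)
v_7(4201750) = 5

v_p(x) = 2 (factor: 490 = 7^2 · 10); v_p(y) = 3 (factor: 8575 = 7^3 · 25). Additivity: v_p(xy) = v_p(x) + v_p(y) = 2 + 3 = 5. (Direct check: xy = 4201750 = 7^5 · (250).)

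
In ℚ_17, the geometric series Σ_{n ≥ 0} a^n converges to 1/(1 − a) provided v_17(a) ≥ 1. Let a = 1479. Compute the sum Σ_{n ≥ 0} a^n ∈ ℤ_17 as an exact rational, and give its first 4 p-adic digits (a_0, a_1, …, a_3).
Σ a^n = 1/(1 − a) = -1/1478;  first 4 digits = (1, 2, 9, 11)

v_17(a) = 1 ≥ 1, so the series converges in ℤ_17 to 1/(1 − a) = 1/(1 − 1479) = -1/1478. Expand this rational in ℤ_17: compute digits iteratively via d_i = x_i mod 17, x_{i+1} = (x_i − d_i)/17. The first 4 digits are (1, 2, 9, 11).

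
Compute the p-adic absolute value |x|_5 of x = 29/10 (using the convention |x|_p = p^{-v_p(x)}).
|29/10|_5 = 5

Step 1 — compute v_5(x) by factoring powers of 5 out of the numerator and denominator: v_5(29/10) = -1. Step 2 — apply |x|_p = p^{-v_p(x)} = 5^{1} = 5.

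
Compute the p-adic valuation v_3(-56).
v_3(-56) = 0

v_3(n) is the largest exponent k such that 3^k divides n. Factor out: -56 = -3^0 · 56. (Sign doesn't affect v_p.) So v_3(-56) = 0.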